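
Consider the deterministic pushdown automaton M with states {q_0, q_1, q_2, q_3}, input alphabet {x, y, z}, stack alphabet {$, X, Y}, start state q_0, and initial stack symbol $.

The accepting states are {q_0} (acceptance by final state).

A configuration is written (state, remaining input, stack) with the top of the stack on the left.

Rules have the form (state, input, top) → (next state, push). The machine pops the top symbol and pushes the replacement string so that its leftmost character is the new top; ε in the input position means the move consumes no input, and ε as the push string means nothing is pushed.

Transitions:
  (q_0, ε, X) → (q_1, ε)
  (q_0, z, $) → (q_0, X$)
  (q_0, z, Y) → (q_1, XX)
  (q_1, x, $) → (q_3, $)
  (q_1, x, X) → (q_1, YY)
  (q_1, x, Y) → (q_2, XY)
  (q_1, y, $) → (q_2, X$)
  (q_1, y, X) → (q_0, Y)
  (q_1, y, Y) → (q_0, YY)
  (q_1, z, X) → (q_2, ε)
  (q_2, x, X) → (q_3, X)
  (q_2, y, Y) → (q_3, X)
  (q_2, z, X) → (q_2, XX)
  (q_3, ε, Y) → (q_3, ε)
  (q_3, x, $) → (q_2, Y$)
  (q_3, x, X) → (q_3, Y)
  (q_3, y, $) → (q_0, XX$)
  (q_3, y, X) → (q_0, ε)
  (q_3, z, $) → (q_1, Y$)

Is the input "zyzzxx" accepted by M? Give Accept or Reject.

Reject

(q_0, zyzzxx, $)
  read z, top $: go to q_0, push X$ → (q_0, yzzxx, X$)
  ε-move, top X: go to q_1, push ε → (q_1, yzzxx, $)
  read y, top $: go to q_2, push X$ → (q_2, zzxx, X$)
  read z, top X: go to q_2, push XX → (q_2, zxx, XX$)
  read z, top X: go to q_2, push XX → (q_2, xx, XXX$)
  read x, top X: go to q_3, push X → (q_3, x, XXX$)
  read x, top X: go to q_3, push Y → (q_3, ε, YXX$)
  ε-move, top Y: go to q_3, push ε → (q_3, ε, XX$)
All input consumed; state q_3 ∉ F and no further ε-move applies.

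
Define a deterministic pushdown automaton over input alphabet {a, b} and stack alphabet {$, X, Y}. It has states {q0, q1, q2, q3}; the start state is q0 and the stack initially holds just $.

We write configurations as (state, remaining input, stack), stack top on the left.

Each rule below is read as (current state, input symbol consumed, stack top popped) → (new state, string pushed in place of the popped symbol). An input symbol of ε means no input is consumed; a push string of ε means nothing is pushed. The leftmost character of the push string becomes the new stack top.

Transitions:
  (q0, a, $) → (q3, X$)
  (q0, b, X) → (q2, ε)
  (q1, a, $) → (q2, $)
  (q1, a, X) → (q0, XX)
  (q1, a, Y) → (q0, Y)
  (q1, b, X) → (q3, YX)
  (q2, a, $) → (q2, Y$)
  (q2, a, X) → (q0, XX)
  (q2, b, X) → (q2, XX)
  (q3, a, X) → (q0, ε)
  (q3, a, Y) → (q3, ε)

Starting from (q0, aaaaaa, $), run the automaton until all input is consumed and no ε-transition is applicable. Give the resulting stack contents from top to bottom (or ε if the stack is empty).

(q0, aaaaaa, $)
  read a, top $: go to q3, push X$ → (q3, aaaaa, X$)
  read a, top X: go to q0, push ε → (q0, aaaa, $)
  read a, top $: go to q3, push X$ → (q3, aaa, X$)
  read a, top X: go to q0, push ε → (q0, aa, $)
  read a, top $: go to q3, push X$ → (q3, a, X$)
  read a, top X: go to q0, push ε → (q0, ε, $)
All input consumed in state q0 with stack $.

$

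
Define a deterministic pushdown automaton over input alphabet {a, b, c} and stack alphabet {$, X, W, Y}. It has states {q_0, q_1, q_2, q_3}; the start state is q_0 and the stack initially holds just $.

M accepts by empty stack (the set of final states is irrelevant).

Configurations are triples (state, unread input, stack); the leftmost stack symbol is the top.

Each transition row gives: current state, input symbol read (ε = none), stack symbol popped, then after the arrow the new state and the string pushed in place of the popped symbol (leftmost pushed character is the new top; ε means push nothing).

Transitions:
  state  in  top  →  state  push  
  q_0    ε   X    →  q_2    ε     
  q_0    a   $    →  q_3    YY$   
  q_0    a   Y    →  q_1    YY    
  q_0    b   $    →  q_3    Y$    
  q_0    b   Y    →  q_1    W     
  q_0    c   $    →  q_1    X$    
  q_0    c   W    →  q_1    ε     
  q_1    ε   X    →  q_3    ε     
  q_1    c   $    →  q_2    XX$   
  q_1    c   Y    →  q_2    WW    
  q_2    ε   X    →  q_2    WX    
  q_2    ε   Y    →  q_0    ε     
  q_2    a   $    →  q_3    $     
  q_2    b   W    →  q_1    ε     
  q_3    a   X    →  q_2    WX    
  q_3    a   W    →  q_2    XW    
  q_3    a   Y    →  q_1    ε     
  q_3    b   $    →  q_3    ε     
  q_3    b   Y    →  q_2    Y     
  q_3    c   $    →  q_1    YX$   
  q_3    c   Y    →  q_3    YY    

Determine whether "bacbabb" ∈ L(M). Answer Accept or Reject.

Accept

(q_0, bacbabb, $) ⊢ (q_3, acbabb, Y$) ⊢ (q_1, cbabb, $) ⊢ (q_2, babb, XX$) ⊢ (q_2, babb, WXX$) ⊢ (q_1, abb, XX$) ⊢ (q_3, abb, X$) ⊢ (q_2, bb, WX$) ⊢ (q_1, b, X$) ⊢ (q_3, b, $) ⊢ (q_3, ε, ε)
All input consumed and the stack is empty.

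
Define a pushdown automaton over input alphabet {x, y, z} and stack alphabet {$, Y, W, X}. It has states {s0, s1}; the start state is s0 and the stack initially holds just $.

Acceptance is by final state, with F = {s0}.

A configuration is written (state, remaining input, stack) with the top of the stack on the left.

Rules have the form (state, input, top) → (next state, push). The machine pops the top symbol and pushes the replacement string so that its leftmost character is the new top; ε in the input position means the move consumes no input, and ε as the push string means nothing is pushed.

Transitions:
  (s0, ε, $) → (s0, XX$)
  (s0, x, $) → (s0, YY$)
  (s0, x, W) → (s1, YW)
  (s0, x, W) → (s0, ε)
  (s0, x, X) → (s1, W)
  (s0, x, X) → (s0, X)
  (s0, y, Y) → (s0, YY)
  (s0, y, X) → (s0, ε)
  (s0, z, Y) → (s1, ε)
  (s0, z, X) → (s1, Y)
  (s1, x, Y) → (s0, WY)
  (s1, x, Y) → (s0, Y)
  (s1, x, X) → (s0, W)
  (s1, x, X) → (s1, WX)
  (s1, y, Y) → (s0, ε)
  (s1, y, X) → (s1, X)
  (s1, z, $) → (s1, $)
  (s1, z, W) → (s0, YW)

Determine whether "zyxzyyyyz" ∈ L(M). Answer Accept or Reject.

No computation consumes all input and reaches a final state.

Reject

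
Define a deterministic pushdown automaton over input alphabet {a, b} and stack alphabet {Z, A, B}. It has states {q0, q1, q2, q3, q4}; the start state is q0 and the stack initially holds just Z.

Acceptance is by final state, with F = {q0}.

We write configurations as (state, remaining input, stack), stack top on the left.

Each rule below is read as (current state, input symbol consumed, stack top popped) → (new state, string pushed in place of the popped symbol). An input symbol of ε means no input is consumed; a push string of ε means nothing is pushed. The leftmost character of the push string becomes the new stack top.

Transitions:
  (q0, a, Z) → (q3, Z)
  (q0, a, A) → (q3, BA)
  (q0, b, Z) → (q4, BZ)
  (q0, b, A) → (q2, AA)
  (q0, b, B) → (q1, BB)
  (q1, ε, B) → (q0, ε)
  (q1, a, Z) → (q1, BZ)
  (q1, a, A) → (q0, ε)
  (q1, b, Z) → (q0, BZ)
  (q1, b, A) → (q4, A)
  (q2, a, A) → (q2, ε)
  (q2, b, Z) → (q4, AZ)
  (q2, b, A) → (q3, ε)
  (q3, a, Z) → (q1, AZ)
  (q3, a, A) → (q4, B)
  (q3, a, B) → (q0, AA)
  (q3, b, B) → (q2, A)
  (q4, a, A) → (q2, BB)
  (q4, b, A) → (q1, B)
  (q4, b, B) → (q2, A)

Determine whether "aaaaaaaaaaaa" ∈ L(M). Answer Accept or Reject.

Accept

(q0, aaaaaaaaaaaa, Z)
  read a, top Z: go to q3, push Z → (q3, aaaaaaaaaaa, Z)
  read a, top Z: go to q1, push AZ → (q1, aaaaaaaaaa, AZ)
  read a, top A: go to q0, push ε → (q0, aaaaaaaaa, Z)
  read a, top Z: go to q3, push Z → (q3, aaaaaaaa, Z)
  read a, top Z: go to q1, push AZ → (q1, aaaaaaa, AZ)
  read a, top A: go to q0, push ε → (q0, aaaaaa, Z)
  read a, top Z: go to q3, push Z → (q3, aaaaa, Z)
  read a, top Z: go to q1, push AZ → (q1, aaaa, AZ)
  read a, top A: go to q0, push ε → (q0, aaa, Z)
  read a, top Z: go to q3, push Z → (q3, aa, Z)
  read a, top Z: go to q1, push AZ → (q1, a, AZ)
  read a, top A: go to q0, push ε → (q0, ε, Z)
All input consumed; state q0 ∈ F.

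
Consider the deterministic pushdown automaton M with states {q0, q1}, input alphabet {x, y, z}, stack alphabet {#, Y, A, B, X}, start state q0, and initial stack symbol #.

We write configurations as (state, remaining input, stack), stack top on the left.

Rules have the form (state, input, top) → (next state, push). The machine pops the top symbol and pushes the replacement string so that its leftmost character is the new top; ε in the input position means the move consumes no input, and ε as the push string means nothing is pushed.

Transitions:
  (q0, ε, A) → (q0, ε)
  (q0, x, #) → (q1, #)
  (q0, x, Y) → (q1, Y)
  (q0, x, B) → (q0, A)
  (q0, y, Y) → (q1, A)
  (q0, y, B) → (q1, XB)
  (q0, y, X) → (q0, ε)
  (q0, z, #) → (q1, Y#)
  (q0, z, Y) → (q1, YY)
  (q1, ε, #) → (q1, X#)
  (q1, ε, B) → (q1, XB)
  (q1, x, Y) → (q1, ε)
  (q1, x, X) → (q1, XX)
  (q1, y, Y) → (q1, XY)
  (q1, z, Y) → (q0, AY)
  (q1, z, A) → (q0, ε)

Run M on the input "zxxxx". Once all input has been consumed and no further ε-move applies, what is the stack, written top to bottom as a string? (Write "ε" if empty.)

XXXX#

(q0, zxxxx, #)
  read z, top #: go to q1, push Y# → (q1, xxxx, Y#)
  read x, top Y: go to q1, push ε → (q1, xxx, #)
  ε-move, top #: go to q1, push X# → (q1, xxx, X#)
  read x, top X: go to q1, push XX → (q1, xx, XX#)
  read x, top X: go to q1, push XX → (q1, x, XXX#)
  read x, top X: go to q1, push XX → (q1, ε, XXXX#)
All input consumed in state q1 with stack XXXX#.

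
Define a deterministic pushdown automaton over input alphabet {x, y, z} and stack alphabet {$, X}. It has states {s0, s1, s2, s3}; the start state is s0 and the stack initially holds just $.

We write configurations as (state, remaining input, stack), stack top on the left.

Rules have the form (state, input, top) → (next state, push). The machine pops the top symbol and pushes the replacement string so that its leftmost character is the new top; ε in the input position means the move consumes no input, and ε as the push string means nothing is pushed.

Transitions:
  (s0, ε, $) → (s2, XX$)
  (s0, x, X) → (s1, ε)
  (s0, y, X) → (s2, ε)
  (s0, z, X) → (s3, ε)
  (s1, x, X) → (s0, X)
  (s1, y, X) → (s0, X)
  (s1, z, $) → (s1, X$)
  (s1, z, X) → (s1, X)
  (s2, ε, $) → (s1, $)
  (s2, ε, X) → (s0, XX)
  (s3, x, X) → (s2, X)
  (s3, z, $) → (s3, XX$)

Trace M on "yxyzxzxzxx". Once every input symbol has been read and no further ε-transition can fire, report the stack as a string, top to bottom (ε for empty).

X$

(s0, yxyzxzxzxx, $)
  ε-move, top $: go to s2, push XX$ → (s2, yxyzxzxzxx, XX$)
  ε-move, top X: go to s0, push XX → (s0, yxyzxzxzxx, XXX$)
  read y, top X: go to s2, push ε → (s2, xyzxzxzxx, XX$)
  ε-move, top X: go to s0, push XX → (s0, xyzxzxzxx, XXX$)
  read x, top X: go to s1, push ε → (s1, yzxzxzxx, XX$)
  read y, top X: go to s0, push X → (s0, zxzxzxx, XX$)
  read z, top X: go to s3, push ε → (s3, xzxzxx, X$)
  read x, top X: go to s2, push X → (s2, zxzxx, X$)
  ε-move, top X: go to s0, push XX → (s0, zxzxx, XX$)
  read z, top X: go to s3, push ε → (s3, xzxx, X$)
  read x, top X: go to s2, push X → (s2, zxx, X$)
  ε-move, top X: go to s0, push XX → (s0, zxx, XX$)
  read z, top X: go to s3, push ε → (s3, xx, X$)
  read x, top X: go to s2, push X → (s2, x, X$)
  ε-move, top X: go to s0, push XX → (s0, x, XX$)
  read x, top X: go to s1, push ε → (s1, ε, X$)
All input consumed in state s1 with stack X$.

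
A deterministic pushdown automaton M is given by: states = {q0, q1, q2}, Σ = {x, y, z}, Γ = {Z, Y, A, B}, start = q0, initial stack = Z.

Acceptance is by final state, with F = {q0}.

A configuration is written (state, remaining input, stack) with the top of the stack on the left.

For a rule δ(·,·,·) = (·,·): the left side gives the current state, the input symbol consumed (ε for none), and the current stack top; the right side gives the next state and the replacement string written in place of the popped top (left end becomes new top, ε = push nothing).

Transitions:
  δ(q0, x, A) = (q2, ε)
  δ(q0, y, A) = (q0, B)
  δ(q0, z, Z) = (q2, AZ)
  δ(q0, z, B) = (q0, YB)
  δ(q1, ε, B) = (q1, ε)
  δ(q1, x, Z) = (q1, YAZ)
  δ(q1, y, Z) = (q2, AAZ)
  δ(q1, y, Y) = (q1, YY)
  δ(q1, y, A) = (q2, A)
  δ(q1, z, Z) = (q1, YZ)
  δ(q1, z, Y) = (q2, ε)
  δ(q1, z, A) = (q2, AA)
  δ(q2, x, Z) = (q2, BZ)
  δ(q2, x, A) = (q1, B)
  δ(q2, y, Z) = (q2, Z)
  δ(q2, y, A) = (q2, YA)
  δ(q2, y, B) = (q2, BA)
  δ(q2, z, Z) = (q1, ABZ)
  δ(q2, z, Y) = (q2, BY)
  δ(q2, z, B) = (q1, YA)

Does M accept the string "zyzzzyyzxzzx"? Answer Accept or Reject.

(q0, zyzzzyyzxzzx, Z)
  read z, top Z: go to q2, push AZ → (q2, yzzzyyzxzzx, AZ)
  read y, top A: go to q2, push YA → (q2, zzzyyzxzzx, YAZ)
  read z, top Y: go to q2, push BY → (q2, zzyyzxzzx, BYAZ)
  read z, top B: go to q1, push YA → (q1, zyyzxzzx, YAYAZ)
  read z, top Y: go to q2, push ε → (q2, yyzxzzx, AYAZ)
  read y, top A: go to q2, push YA → (q2, yzxzzx, YAYAZ)
No transition applies at (q2, yzxzzx, YAYAZ); input not fully consumed.

Reject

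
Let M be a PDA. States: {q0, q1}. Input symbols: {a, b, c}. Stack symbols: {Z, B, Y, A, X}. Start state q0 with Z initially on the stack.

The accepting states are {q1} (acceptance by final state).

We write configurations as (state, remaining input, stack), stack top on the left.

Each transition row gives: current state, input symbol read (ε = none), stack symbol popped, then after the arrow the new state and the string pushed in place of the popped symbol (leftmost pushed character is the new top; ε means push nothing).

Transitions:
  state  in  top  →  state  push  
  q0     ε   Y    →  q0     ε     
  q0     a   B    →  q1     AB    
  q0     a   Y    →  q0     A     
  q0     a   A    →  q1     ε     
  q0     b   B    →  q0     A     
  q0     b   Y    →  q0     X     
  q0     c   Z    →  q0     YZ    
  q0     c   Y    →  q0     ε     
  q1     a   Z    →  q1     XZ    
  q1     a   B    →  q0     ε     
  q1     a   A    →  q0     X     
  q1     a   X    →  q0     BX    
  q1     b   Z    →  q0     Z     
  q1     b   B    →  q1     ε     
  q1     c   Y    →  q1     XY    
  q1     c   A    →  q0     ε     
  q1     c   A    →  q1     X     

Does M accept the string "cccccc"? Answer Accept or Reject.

No computation consumes all input and reaches a final state.

Reject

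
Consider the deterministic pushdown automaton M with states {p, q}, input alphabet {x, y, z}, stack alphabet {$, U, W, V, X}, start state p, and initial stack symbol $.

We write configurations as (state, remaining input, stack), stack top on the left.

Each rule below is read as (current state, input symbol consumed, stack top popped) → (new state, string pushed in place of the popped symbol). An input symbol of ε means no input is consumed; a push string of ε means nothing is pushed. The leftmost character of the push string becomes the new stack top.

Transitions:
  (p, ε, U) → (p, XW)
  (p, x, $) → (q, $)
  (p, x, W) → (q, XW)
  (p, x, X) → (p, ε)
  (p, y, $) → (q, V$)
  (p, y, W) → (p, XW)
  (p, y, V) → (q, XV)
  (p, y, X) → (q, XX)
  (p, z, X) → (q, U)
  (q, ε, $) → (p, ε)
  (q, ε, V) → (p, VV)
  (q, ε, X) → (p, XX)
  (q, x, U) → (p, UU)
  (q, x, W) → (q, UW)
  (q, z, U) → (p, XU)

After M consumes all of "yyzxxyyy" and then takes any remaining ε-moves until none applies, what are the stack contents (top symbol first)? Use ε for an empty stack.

XXXXXWUXVV$

(p, yyzxxyyy, $)
  read y, top $: go to q, push V$ → (q, yzxxyyy, V$)
  ε-move, top V: go to p, push VV → (p, yzxxyyy, VV$)
  read y, top V: go to q, push XV → (q, zxxyyy, XVV$)
  ε-move, top X: go to p, push XX → (p, zxxyyy, XXVV$)
  read z, top X: go to q, push U → (q, xxyyy, UXVV$)
  read x, top U: go to p, push UU → (p, xyyy, UUXVV$)
  ε-move, top U: go to p, push XW → (p, xyyy, XWUXVV$)
  read x, top X: go to p, push ε → (p, yyy, WUXVV$)
  read y, top W: go to p, push XW → (p, yy, XWUXVV$)
  read y, top X: go to q, push XX → (q, y, XXWUXVV$)
  ε-move, top X: go to p, push XX → (p, y, XXXWUXVV$)
  read y, top X: go to q, push XX → (q, ε, XXXXWUXVV$)
  ε-move, top X: go to p, push XX → (p, ε, XXXXXWUXVV$)
All input consumed in state p with stack XXXXXWUXVV$.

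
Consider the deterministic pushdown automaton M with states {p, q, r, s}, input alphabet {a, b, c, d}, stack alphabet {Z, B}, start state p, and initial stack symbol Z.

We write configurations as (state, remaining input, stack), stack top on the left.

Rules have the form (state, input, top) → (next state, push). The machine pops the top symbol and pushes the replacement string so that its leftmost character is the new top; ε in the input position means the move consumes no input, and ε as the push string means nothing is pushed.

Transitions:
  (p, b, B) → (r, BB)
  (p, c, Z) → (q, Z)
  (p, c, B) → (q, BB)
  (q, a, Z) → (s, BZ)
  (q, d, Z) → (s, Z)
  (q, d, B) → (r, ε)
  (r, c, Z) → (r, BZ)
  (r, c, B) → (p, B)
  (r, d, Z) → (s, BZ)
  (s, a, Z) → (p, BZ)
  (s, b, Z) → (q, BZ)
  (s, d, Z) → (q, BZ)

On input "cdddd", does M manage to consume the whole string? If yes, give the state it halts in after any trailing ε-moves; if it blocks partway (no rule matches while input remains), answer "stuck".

(p, cdddd, Z)
  read c, top Z: go to q, push Z → (q, dddd, Z)
  read d, top Z: go to s, push Z → (s, ddd, Z)
  read d, top Z: go to q, push BZ → (q, dd, BZ)
  read d, top B: go to r, push ε → (r, d, Z)
  read d, top Z: go to s, push BZ → (s, ε, BZ)
All input consumed; M is in state s.

s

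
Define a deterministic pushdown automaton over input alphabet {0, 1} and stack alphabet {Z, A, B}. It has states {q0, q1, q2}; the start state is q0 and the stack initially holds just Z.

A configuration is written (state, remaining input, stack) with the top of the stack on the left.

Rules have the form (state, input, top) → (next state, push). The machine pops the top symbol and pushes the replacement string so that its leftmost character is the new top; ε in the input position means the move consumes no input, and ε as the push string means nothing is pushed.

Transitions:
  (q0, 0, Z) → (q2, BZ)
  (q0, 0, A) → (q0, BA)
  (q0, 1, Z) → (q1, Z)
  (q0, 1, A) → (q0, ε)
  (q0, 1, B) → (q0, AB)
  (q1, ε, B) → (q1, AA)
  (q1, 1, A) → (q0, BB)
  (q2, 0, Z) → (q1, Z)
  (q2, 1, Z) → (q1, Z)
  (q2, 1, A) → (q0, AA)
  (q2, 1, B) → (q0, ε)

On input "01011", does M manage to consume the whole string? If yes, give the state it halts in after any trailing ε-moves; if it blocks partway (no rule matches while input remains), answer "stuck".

q1

(q0, 01011, Z) ⊢ (q2, 1011, BZ) ⊢ (q0, 011, Z) ⊢ (q2, 11, BZ) ⊢ (q0, 1, Z) ⊢ (q1, ε, Z)
All input consumed; M is in state q1.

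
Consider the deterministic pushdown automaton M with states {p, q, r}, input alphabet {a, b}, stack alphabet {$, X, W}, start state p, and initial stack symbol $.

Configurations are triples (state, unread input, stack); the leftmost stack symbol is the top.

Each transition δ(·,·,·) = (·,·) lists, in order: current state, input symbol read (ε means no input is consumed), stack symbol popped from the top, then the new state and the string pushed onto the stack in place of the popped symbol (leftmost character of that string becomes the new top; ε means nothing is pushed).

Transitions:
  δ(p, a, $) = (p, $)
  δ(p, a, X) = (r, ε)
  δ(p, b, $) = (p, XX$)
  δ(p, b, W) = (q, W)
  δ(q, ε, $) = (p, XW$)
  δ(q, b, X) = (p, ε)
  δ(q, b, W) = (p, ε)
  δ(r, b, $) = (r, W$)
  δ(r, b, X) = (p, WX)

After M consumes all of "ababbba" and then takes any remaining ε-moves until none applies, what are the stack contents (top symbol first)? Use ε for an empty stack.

(p, ababbba, $)
  read a, top $: go to p, push $ → (p, babbba, $)
  read b, top $: go to p, push XX$ → (p, abbba, XX$)
  read a, top X: go to r, push ε → (r, bbba, X$)
  read b, top X: go to p, push WX → (p, bba, WX$)
  read b, top W: go to q, push W → (q, ba, WX$)
  read b, top W: go to p, push ε → (p, a, X$)
  read a, top X: go to r, push ε → (r, ε, $)
All input consumed in state r with stack $.

$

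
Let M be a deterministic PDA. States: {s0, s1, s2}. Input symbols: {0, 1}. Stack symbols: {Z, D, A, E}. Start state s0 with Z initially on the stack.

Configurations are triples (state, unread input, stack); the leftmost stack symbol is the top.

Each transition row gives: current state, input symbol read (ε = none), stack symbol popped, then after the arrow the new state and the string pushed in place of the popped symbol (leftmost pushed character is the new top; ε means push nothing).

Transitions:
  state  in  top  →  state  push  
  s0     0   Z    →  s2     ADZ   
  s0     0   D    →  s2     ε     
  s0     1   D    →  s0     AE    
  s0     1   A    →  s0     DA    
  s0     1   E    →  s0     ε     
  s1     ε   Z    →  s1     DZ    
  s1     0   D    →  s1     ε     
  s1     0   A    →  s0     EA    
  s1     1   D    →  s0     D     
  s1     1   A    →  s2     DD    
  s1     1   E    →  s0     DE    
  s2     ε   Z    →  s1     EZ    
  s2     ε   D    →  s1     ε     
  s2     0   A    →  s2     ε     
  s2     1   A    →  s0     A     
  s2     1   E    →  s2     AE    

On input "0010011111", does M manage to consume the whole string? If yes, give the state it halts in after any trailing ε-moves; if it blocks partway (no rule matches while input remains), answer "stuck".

(s0, 0010011111, Z)
  read 0, top Z: go to s2, push ADZ → (s2, 010011111, ADZ)
  read 0, top A: go to s2, push ε → (s2, 10011111, DZ)
  ε-move, top D: go to s1, push ε → (s1, 10011111, Z)
  ε-move, top Z: go to s1, push DZ → (s1, 10011111, DZ)
  read 1, top D: go to s0, push D → (s0, 0011111, DZ)
  read 0, top D: go to s2, push ε → (s2, 011111, Z)
  ε-move, top Z: go to s1, push EZ → (s1, 011111, EZ)
No transition for (s1, 0, top E); M blocks with input 011111 remaining.

stuck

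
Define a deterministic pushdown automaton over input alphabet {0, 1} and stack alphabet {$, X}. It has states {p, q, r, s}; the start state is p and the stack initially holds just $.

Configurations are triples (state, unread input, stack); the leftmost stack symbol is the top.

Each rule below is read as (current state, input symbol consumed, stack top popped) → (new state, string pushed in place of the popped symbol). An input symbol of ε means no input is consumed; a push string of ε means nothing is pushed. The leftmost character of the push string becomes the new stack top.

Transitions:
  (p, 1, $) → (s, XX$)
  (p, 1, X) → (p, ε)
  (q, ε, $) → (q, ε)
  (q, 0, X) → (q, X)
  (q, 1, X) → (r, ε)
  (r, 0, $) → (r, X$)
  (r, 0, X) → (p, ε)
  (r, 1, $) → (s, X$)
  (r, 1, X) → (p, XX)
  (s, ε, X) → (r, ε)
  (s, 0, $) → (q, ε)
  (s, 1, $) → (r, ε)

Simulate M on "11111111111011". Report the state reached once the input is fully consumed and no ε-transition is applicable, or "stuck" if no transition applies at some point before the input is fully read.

stuck

(p, 11111111111011, $)
  read 1, top $: go to s, push XX$ → (s, 1111111111011, XX$)
  ε-move, top X: go to r, push ε → (r, 1111111111011, X$)
  read 1, top X: go to p, push XX → (p, 111111111011, XX$)
  read 1, top X: go to p, push ε → (p, 11111111011, X$)
  read 1, top X: go to p, push ε → (p, 1111111011, $)
  read 1, top $: go to s, push XX$ → (s, 111111011, XX$)
  ε-move, top X: go to r, push ε → (r, 111111011, X$)
  read 1, top X: go to p, push XX → (p, 11111011, XX$)
  read 1, top X: go to p, push ε → (p, 1111011, X$)
  read 1, top X: go to p, push ε → (p, 111011, $)
  read 1, top $: go to s, push XX$ → (s, 11011, XX$)
  ε-move, top X: go to r, push ε → (r, 11011, X$)
  read 1, top X: go to p, push XX → (p, 1011, XX$)
  read 1, top X: go to p, push ε → (p, 011, X$)
No transition for (p, 0, top X); M blocks with input 011 remaining.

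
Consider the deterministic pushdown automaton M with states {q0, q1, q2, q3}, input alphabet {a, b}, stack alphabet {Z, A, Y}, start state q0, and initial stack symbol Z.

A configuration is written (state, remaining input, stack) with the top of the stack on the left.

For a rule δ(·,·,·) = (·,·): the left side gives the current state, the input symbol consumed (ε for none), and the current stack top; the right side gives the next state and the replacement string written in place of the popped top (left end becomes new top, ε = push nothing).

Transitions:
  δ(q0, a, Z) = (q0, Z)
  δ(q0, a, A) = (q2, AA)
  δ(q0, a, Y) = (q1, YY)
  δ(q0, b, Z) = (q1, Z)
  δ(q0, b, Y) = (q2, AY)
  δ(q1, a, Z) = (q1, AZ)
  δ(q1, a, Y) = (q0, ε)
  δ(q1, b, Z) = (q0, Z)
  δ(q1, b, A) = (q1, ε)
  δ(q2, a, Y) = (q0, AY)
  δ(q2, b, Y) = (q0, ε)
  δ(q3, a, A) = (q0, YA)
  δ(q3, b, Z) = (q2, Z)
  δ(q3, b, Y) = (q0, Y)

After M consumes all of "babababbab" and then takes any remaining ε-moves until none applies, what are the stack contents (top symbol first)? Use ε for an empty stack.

(q0, babababbab, Z)
  read b, top Z: go to q1, push Z → (q1, abababbab, Z)
  read a, top Z: go to q1, push AZ → (q1, bababbab, AZ)
  read b, top A: go to q1, push ε → (q1, ababbab, Z)
  read a, top Z: go to q1, push AZ → (q1, babbab, AZ)
  read b, top A: go to q1, push ε → (q1, abbab, Z)
  read a, top Z: go to q1, push AZ → (q1, bbab, AZ)
  read b, top A: go to q1, push ε → (q1, bab, Z)
  read b, top Z: go to q0, push Z → (q0, ab, Z)
  read a, top Z: go to q0, push Z → (q0, b, Z)
  read b, top Z: go to q1, push Z → (q1, ε, Z)
All input consumed in state q1 with stack Z.

Z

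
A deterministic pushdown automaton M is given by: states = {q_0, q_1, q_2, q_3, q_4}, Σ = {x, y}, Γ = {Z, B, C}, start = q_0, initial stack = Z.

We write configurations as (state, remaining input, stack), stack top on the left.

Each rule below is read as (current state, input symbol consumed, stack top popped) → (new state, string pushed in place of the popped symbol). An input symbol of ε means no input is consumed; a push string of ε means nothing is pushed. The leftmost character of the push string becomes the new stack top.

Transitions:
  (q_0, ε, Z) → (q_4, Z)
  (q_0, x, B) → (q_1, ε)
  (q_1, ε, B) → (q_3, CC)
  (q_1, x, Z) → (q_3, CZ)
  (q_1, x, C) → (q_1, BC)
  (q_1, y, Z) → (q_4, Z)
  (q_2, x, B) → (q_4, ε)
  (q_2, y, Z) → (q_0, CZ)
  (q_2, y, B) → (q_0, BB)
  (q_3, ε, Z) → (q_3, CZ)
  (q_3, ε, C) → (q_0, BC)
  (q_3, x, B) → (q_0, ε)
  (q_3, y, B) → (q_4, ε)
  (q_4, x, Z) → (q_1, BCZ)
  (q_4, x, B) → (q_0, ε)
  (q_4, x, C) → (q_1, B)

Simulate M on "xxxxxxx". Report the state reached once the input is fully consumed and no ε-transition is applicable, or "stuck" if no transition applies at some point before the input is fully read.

(q_0, xxxxxxx, Z)
  ε-move, top Z: go to q_4, push Z → (q_4, xxxxxxx, Z)
  read x, top Z: go to q_1, push BCZ → (q_1, xxxxxx, BCZ)
  ε-move, top B: go to q_3, push CC → (q_3, xxxxxx, CCCZ)
  ε-move, top C: go to q_0, push BC → (q_0, xxxxxx, BCCCZ)
  read x, top B: go to q_1, push ε → (q_1, xxxxx, CCCZ)
  read x, top C: go to q_1, push BC → (q_1, xxxx, BCCCZ)
  ε-move, top B: go to q_3, push CC → (q_3, xxxx, CCCCCZ)
  ε-move, top C: go to q_0, push BC → (q_0, xxxx, BCCCCCZ)
  read x, top B: go to q_1, push ε → (q_1, xxx, CCCCCZ)
  read x, top C: go to q_1, push BC → (q_1, xx, BCCCCCZ)
  ε-move, top B: go to q_3, push CC → (q_3, xx, CCCCCCCZ)
  ε-move, top C: go to q_0, push BC → (q_0, xx, BCCCCCCCZ)
  read x, top B: go to q_1, push ε → (q_1, x, CCCCCCCZ)
  read x, top C: go to q_1, push BC → (q_1, ε, BCCCCCCCZ)
  ε-move, top B: go to q_3, push CC → (q_3, ε, CCCCCCCCCZ)
  ε-move, top C: go to q_0, push BC → (q_0, ε, BCCCCCCCCCZ)
All input consumed; M is in state q_0.

q_0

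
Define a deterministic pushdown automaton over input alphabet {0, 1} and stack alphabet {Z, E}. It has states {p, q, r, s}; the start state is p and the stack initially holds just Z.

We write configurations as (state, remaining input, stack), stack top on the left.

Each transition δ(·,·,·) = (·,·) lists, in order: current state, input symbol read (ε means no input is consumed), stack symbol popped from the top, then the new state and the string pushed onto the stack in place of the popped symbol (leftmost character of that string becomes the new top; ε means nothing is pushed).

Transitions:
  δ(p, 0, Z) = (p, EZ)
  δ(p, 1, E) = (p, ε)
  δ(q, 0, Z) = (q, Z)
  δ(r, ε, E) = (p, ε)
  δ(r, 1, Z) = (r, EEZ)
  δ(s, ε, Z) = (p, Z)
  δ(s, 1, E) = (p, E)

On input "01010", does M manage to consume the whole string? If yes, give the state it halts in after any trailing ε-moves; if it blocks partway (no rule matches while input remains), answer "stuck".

p

(p, 01010, Z)
  read 0, top Z: go to p, push EZ → (p, 1010, EZ)
  read 1, top E: go to p, push ε → (p, 010, Z)
  read 0, top Z: go to p, push EZ → (p, 10, EZ)
  read 1, top E: go to p, push ε → (p, 0, Z)
  read 0, top Z: go to p, push EZ → (p, ε, EZ)
All input consumed; M is in state p.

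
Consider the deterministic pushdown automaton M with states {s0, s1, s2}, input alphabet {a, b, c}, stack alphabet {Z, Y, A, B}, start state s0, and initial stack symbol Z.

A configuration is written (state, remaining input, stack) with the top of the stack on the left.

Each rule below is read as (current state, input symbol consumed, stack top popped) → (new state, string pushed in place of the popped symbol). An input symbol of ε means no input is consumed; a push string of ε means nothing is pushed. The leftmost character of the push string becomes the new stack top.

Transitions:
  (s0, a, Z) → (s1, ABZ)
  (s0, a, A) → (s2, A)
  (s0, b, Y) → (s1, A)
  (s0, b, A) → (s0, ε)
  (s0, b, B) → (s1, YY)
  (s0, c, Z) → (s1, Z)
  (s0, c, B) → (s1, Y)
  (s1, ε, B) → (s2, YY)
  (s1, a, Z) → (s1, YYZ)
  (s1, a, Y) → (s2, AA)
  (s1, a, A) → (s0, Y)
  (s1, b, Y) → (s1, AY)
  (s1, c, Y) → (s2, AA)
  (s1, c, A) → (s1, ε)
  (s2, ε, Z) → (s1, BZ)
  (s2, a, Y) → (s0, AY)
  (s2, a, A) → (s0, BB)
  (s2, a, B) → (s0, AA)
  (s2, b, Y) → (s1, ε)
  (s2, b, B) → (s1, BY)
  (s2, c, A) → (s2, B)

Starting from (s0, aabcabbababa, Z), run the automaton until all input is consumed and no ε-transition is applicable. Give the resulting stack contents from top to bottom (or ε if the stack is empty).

YYZ

(s0, aabcabbababa, Z) ⊢ (s1, abcabbababa, ABZ) ⊢ (s0, bcabbababa, YBZ) ⊢ (s1, cabbababa, ABZ) ⊢ (s1, abbababa, BZ) ⊢ (s2, abbababa, YYZ) ⊢ (s0, bbababa, AYYZ) ⊢ (s0, bababa, YYZ) ⊢ (s1, ababa, AYZ) ⊢ (s0, baba, YYZ) ⊢ (s1, aba, AYZ) ⊢ (s0, ba, YYZ) ⊢ (s1, a, AYZ) ⊢ (s0, ε, YYZ)
All input consumed in state s0 with stack YYZ.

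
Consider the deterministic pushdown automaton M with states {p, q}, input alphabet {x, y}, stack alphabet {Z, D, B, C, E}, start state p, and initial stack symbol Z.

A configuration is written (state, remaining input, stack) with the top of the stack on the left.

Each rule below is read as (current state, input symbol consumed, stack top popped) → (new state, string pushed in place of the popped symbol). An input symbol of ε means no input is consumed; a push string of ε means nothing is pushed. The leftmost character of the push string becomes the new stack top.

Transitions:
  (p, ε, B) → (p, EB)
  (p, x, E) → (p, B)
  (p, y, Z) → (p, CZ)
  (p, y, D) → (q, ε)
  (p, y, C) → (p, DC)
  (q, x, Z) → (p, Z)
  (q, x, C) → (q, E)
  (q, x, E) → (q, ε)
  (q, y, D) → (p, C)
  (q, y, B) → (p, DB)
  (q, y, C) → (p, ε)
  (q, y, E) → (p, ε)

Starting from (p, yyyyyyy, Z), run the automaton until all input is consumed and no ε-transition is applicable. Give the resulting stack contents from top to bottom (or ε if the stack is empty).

(p, yyyyyyy, Z)
  read y, top Z: go to p, push CZ → (p, yyyyyy, CZ)
  read y, top C: go to p, push DC → (p, yyyyy, DCZ)
  read y, top D: go to q, push ε → (q, yyyy, CZ)
  read y, top C: go to p, push ε → (p, yyy, Z)
  read y, top Z: go to p, push CZ → (p, yy, CZ)
  read y, top C: go to p, push DC → (p, y, DCZ)
  read y, top D: go to q, push ε → (q, ε, CZ)
All input consumed in state q with stack CZ.

CZ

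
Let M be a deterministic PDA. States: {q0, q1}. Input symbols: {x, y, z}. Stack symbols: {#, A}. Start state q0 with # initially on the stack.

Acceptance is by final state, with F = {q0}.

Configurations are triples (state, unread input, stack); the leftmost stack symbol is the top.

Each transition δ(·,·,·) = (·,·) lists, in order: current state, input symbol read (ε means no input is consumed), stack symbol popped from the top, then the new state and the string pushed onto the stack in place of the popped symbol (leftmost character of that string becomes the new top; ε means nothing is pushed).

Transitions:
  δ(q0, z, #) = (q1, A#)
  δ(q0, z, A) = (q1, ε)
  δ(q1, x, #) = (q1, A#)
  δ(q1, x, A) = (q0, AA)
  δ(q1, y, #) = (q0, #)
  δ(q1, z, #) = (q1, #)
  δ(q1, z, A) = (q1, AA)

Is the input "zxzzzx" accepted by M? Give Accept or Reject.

Accept

(q0, zxzzzx, #)
  read z, top #: go to q1, push A# → (q1, xzzzx, A#)
  read x, top A: go to q0, push AA → (q0, zzzx, AA#)
  read z, top A: go to q1, push ε → (q1, zzx, A#)
  read z, top A: go to q1, push AA → (q1, zx, AA#)
  read z, top A: go to q1, push AA → (q1, x, AAA#)
  read x, top A: go to q0, push AA → (q0, ε, AAAA#)
All input consumed; state q0 ∈ F.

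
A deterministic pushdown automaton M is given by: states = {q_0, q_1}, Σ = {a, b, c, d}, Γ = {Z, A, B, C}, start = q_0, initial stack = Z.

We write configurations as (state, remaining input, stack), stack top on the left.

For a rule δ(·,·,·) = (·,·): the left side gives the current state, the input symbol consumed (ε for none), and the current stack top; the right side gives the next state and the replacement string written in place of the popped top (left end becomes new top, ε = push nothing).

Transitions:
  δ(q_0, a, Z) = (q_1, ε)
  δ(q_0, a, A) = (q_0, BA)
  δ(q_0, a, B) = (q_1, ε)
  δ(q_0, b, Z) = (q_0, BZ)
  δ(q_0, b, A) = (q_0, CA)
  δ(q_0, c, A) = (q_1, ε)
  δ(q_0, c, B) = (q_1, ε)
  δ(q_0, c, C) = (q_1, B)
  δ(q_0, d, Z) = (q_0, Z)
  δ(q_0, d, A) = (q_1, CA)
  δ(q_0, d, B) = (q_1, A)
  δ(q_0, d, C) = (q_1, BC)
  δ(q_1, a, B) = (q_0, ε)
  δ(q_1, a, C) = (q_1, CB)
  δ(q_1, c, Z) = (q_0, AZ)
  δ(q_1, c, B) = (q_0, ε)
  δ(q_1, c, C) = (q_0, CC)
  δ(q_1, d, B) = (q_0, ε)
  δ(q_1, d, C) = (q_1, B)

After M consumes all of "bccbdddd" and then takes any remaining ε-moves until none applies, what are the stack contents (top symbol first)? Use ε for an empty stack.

(q_0, bccbdddd, Z) ⊢ (q_0, ccbdddd, BZ) ⊢ (q_1, cbdddd, Z) ⊢ (q_0, bdddd, AZ) ⊢ (q_0, dddd, CAZ) ⊢ (q_1, ddd, BCAZ) ⊢ (q_0, dd, CAZ) ⊢ (q_1, d, BCAZ) ⊢ (q_0, ε, CAZ)
All input consumed in state q_0 with stack CAZ.

CAZ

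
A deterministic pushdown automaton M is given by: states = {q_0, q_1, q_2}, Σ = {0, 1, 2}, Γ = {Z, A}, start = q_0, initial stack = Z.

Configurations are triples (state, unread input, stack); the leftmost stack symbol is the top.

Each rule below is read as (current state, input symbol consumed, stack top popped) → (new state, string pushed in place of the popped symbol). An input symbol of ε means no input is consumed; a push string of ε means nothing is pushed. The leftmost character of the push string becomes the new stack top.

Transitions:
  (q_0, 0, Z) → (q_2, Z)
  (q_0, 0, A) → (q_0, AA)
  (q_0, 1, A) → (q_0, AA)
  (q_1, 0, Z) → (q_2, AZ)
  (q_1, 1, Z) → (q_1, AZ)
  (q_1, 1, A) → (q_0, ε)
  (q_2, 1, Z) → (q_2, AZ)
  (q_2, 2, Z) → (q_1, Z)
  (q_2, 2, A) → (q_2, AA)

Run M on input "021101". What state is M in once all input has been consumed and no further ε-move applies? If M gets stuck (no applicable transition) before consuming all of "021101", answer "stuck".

q_2

(q_0, 021101, Z) ⊢ (q_2, 21101, Z) ⊢ (q_1, 1101, Z) ⊢ (q_1, 101, AZ) ⊢ (q_0, 01, Z) ⊢ (q_2, 1, Z) ⊢ (q_2, ε, AZ)
All input consumed; M is in state q_2.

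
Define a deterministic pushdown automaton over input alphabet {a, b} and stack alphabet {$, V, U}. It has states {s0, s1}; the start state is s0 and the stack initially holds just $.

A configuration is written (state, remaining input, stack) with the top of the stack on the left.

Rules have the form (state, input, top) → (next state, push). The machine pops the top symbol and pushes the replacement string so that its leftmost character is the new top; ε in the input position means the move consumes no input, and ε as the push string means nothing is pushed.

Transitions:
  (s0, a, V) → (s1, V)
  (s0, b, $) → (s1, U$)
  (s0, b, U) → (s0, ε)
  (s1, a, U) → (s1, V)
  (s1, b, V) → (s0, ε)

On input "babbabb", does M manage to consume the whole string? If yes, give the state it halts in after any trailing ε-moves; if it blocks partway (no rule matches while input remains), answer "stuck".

s1

(s0, babbabb, $)
  read b, top $: go to s1, push U$ → (s1, abbabb, U$)
  read a, top U: go to s1, push V → (s1, bbabb, V$)
  read b, top V: go to s0, push ε → (s0, babb, $)
  read b, top $: go to s1, push U$ → (s1, abb, U$)
  read a, top U: go to s1, push V → (s1, bb, V$)
  read b, top V: go to s0, push ε → (s0, b, $)
  read b, top $: go to s1, push U$ → (s1, ε, U$)
All input consumed; M is in state s1.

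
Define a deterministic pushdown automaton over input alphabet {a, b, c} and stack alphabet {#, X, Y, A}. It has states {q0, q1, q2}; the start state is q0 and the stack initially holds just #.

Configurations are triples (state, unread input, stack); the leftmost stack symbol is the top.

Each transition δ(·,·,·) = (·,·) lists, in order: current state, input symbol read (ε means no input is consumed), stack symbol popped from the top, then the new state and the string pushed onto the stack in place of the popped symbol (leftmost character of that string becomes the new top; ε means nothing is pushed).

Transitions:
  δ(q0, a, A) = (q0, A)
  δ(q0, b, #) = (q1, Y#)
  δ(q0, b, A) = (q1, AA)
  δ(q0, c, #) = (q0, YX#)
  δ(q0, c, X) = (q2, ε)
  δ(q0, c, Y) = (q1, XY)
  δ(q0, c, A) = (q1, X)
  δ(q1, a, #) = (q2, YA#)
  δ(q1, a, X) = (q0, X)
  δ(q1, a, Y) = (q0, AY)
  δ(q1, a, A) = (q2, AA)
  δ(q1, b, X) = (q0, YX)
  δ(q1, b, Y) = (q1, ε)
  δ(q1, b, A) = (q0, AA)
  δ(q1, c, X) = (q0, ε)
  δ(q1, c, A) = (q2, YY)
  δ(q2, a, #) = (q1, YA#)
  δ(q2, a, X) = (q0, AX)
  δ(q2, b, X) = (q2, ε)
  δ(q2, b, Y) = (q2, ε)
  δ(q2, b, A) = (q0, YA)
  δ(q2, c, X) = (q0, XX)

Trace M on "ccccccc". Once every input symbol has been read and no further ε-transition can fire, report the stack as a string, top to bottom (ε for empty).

YX#

(q0, ccccccc, #) ⊢ (q0, cccccc, YX#) ⊢ (q1, ccccc, XYX#) ⊢ (q0, cccc, YX#) ⊢ (q1, ccc, XYX#) ⊢ (q0, cc, YX#) ⊢ (q1, c, XYX#) ⊢ (q0, ε, YX#)
All input consumed in state q0 with stack YX#.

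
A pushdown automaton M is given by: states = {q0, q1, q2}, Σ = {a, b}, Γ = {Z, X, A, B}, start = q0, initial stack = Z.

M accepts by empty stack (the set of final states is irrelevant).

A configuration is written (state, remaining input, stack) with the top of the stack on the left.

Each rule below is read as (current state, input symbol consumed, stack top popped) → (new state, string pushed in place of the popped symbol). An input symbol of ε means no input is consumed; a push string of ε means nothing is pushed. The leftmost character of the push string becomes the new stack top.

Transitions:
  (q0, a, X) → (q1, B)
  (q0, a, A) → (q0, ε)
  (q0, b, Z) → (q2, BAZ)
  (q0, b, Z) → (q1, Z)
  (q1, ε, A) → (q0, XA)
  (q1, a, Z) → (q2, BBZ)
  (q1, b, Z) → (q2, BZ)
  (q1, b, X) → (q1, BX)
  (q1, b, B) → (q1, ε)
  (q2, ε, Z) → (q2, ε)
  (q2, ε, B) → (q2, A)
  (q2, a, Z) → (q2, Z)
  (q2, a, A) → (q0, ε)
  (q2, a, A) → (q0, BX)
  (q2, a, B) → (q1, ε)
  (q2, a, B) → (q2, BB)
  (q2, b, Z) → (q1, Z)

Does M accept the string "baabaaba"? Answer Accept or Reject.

Reject

No computation consumes all input and empties the stack.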